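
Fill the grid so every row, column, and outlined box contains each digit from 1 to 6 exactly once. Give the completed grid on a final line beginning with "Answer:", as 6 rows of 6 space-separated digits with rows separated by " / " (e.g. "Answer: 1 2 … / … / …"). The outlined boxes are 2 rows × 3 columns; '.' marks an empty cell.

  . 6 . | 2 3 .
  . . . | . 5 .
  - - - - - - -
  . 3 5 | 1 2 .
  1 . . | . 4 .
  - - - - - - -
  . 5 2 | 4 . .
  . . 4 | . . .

Step 1. [r3c6∈{6}] r3c6 is down to just 6, so r3c6=6.
Step 2. [r2c2∈{1,2,4}] across col 2, 4 lands solely at r2c2, so r2c2=4.
Step 3. [r2c6∈{1}] r2c6 has the single candidate 1 ⇒ r2c6=1.
Step 4. [r5c6∈{3}] r5c6 has the single candidate 3 ⇒ r5c6=3.
Step 5. [r5c1∈{6}] nothing but 6 survives at r5c1, so r5c1=6.
Step 6. [r6c5∈{1,6}] in col 5, 6 fits only at r6c5. So r6c5=6.
Step 7. [r6c4∈{5}] only 5 remains possible at r6c4 ⇒ r6c4=5.
Step 8. [r2c1∈{2,3}] in row 2, 2 fits only at r2c1 ⇒ r2c1=2.
Step 9. [r1c6∈{4}] r1c6 is down to just 4 ⇒ r1c6=4.
Step 10. [r1c1∈{5}] r1c1's peers cover all but 5. So r1c1=5.
Step 11. [r4c3∈{6}] r4c3's peers cover all but 6. So r4c3=6.
Step 12. [r6c6∈{2}] r6c6 has the single candidate 2. So r6c6=2.
Step 13. [r4c2∈{2}] r4c2's peers cover all but 2, so r4c2=2.
Step 14. [r6c2∈{1}] only 1 remains possible at r6c2. So r6c2=1.
Step 15. [r4c6∈{5}] nothing but 5 survives at r4c6, so r4c6=5.
Step 16. [r4c4∈{3}] r4c4 is down to just 3. So r4c4=3.
Step 17. [r2c3∈{3}] r2c3's peers cover all but 3 ⇒ r2c3=3.
Step 18. [r2c4∈{6}] r2c4 has the single candidate 6, so r2c4=6.
Step 19. [r3c1∈{4}] r3c1 is down to just 4. So r3c1=4.
Step 20. [r1c3∈{1}] nothing but 1 survives at r1c3 ⇒ r1c3=1.
Step 21. [r5c5∈{1}] nothing but 1 survives at r5c5 ⇒ r5c5=1.
Step 22. [r6c1∈{3}] only 3 remains possible at r6c1, so r6c1=3.

Answer: 5 6 1 2 3 4 / 2 4 3 6 5 1 / 4 3 5 1 2 6 / 1 2 6 3 4 5 / 6 5 2 4 1 3 / 3 1 4 5 6 2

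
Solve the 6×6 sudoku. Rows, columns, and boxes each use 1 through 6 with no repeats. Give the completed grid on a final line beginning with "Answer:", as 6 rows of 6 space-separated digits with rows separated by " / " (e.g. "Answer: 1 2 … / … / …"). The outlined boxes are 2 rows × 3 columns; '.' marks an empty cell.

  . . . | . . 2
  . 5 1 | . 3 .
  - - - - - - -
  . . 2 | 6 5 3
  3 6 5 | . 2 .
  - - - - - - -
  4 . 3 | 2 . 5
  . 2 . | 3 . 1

Step 1. [r2c4∈{4}] r2c4 has the single candidate 4. So r2c4=4.
Step 2. [r1c1∈{6}] only 6 remains possible at r1c1 ⇒ r1c1=6.
Step 3. [r3c2∈{1,4}] r3c2 is the only open cell in row 3 admitting 4. So r3c2=4.
Step 4. [r6c5∈{4,6}] r6c5 is the only open cell in row 6 admitting 4, so r6c5=4.
Step 5. [r1c4∈{1,5}] row 1 places 5 nowhere but r1c4. So r1c4=5.
Step 6. [r4c4∈{1}] r4c4 has the single candidate 1, so r4c4=1.
Step 7. [r1c2∈{3}] nothing but 3 survives at r1c2. So r1c2=3.
Step 8. [r4c6∈{4}] nothing but 4 survives at r4c6 ⇒ r4c6=4.
Step 9. [r2c1∈{2}] nothing but 2 survives at r2c1, so r2c1=2.
Step 10. [r5c5∈{6}] r5c5 is down to just 6. So r5c5=6.
Step 11. [r6c1∈{5}] r6c1 is down to just 5 ⇒ r6c1=5.
Step 12. [r6c3∈{6}] r6c3 is down to just 6 ⇒ r6c3=6.
Step 13. [r3c1∈{1}] only 1 remains possible at r3c1, so r3c1=1.
Step 14. [r1c5∈{1}] only 1 remains possible at r1c5, so r1c5=1.
Step 15. [r2c6∈{6}] only 6 remains possible at r2c6, so r2c6=6.
Step 16. [r1c3∈{4}] only 4 remains possible at r1c3, so r1c3=4.
Step 17. [r5c2∈{1}] r5c2 is down to just 1 ⇒ r5c2=1.

Answer: 6 3 4 5 1 2 / 2 5 1 4 3 6 / 1 4 2 6 5 3 / 3 6 5 1 2 4 / 4 1 3 2 6 5 / 5 2 6 3 4 1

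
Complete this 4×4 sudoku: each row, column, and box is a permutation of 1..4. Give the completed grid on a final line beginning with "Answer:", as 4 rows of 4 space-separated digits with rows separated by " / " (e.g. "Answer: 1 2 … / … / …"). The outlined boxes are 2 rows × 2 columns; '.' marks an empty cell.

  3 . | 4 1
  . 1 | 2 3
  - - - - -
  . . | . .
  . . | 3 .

Step 1. [r4c1∈{1,2,4}] across row 4, 1 lands solely at r4c1, so r4c1=1.
Step 2. [r3c1∈{2,4}] across col 1, 2 lands solely at r3c1, so r3c1=2.
Step 3. [r4c2∈{4}] only 4 remains possible at r4c2. So r4c2=4.
Step 4. [r4c4∈{2}] r4c4's peers cover all but 2 ⇒ r4c4=2.
Step 5. [r3c2∈{3}] only 3 remains possible at r3c2 ⇒ r3c2=3.
Step 6. [r2c1∈{4}] r2c1 has the single candidate 4, so r2c1=4.
Step 7. [r1c2∈{2}] nothing but 2 survives at r1c2, so r1c2=2.
Step 8. [r3c4∈{4}] r3c4 is down to just 4. So r3c4=4.
Step 9. [r3c3∈{1}] r3c3 is down to just 1. So r3c3=1.

Answer: 3 2 4 1 / 4 1 2 3 / 2 3 1 4 / 1 4 3 2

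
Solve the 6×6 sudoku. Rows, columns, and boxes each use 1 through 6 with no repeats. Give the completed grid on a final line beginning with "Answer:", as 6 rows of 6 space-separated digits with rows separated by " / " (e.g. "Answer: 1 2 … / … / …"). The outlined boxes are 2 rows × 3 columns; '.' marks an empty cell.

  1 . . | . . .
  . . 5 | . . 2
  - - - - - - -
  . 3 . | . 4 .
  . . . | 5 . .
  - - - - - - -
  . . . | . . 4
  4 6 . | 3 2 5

Step 1. [r3c4∈{1,2,6}] in col 4, 2 fits only at r3c4. So r3c4=2.
Step 2. [r6c3∈{1}] r6c3's peers cover all but 1 ⇒ r6c3=1.
Step 3. [r3c3∈{6}] nothing but 6 survives at r3c3, so r3c3=6.
Step 4. [r2c2∈{4}] r2c2 is down to just 4, so r2c2=4.
Step 5. [r1c2∈{2}] r1c2 is down to just 2. So r1c2=2.
Step 6. [r1c3∈{3}] nothing but 3 survives at r1c3, so r1c3=3.
Step 7. [r1c6∈{6}] r1c6's peers cover all but 6. So r1c6=6.
Step 8. [r4c5∈{1,3,6}] r4c5 is the only open cell in row 4 admitting 6, so r4c5=6.
Step 9. [r2c4∈{1}] only 1 remains possible at r2c4, so r2c4=1.
Step 10. [r4c1∈{2}] r4c1's peers cover all but 2, so r4c1=2.
Step 11. [r4c6∈{1,3}] across row 4, 3 lands solely at r4c6, so r4c6=3.
Step 12. [r5c1∈{3,5}] row 5 places 3 nowhere but r5c1 ⇒ r5c1=3.
Step 13. [r1c4∈{4}] r1c4's peers cover all but 4, so r1c4=4.
Step 14. [r4c2∈{1}] only 1 remains possible at r4c2 ⇒ r4c2=1.
Step 15. [r2c5∈{3}] only 3 remains possible at r2c5, so r2c5=3.
Step 16. [r5c3∈{2}] r5c3 has the single candidate 2. So r5c3=2.
Step 17. [r5c4∈{6}] only 6 remains possible at r5c4 ⇒ r5c4=6.
Step 18. [r4c3∈{4}] r4c3 is down to just 4, so r4c3=4.
Step 19. [r1c5∈{5}] r1c5 is down to just 5 ⇒ r1c5=5.
Step 20. [r5c5∈{1}] r5c5 has the single candidate 1, so r5c5=1.
Step 21. [r2c1∈{6}] r2c1 is down to just 6 ⇒ r2c1=6.
Step 22. [r3c6∈{1}] nothing but 1 survives at r3c6 ⇒ r3c6=1.
Step 23. [r3c1∈{5}] only 5 remains possible at r3c1, so r3c1=5.
Step 24. [r5c2∈{5}] r5c2's peers cover all but 5, so r5c2=5.

Answer: 1 2 3 4 5 6 / 6 4 5 1 3 2 / 5 3 6 2 4 1 / 2 1 4 5 6 3 / 3 5 2 6 1 4 / 4 6 1 3 2 5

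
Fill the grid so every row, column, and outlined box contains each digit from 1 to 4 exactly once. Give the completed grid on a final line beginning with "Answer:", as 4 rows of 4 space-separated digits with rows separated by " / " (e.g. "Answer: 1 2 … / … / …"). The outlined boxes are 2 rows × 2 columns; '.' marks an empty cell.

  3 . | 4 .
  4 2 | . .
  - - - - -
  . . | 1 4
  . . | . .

Step 1. [r4c3∈{2,3}] in col 3, 2 fits only at r4c3, so r4c3=2.
Step 2. [r4c2∈{1,3,4}] row 4 places 4 nowhere but r4c2, so r4c2=4.
Step 3. [r2c4∈{1,3}] in row 2, 1 fits only at r2c4. So r2c4=1.
Step 4. [r3c1∈{2}] r3c1's peers cover all but 2, so r3c1=2.
Step 5. [r1c2∈{1}] r1c2 is down to just 1, so r1c2=1.
Step 6. [r1c4∈{2}] r1c4 is down to just 2, so r1c4=2.
Step 7. [r4c1∈{1}] nothing but 1 survives at r4c1, so r4c1=1.
Step 8. [r3c2∈{3}] r3c2 is down to just 3 ⇒ r3c2=3.
Step 9. [r2c3∈{3}] nothing but 3 survives at r2c3 ⇒ r2c3=3.
Step 10. [r4c4∈{3}] only 3 remains possible at r4c4, so r4c4=3.

Answer: 3 1 4 2 / 4 2 3 1 / 2 3 1 4 / 1 4 2 3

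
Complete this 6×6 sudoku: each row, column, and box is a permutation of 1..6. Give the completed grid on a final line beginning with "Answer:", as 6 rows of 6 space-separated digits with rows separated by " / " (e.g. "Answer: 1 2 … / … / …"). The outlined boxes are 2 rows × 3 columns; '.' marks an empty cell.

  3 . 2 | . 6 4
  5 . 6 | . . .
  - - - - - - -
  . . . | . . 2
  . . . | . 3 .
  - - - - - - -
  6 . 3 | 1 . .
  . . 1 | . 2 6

Step 1. [r2c2∈{1,4}] in row 2, 4 fits only at r2c2 ⇒ r2c2=4.
Step 2. [r5c6∈{5}] nothing but 5 survives at r5c6 ⇒ r5c6=5.
Step 3. [r3c5∈{1,4,5}] in col 5, 5 fits only at r3c5. So r3c5=5.
Step 4. [r3c3∈{4}] r3c3's peers cover all but 4 ⇒ r3c3=4.
Step 5. [r4c6∈{1}] nothing but 1 survives at r4c6 ⇒ r4c6=1.
Step 6. [r6c4∈{3,4}] 3 has one home in row 6: r6c4 ⇒ r6c4=3.
Step 7. [r3c4∈{6}] only 6 remains possible at r3c4. So r3c4=6.
Step 8. [r4c2∈{2,5,6}] in row 4, 6 fits only at r4c2 ⇒ r4c2=6.
Step 9. [r1c2∈{1}] nothing but 1 survives at r1c2. So r1c2=1.
Step 10. [r4c4∈{4}] r4c4 has the single candidate 4 ⇒ r4c4=4.
Step 11. [r5c2∈{2}] r5c2 is down to just 2 ⇒ r5c2=2.
Step 12. [r2c6∈{3}] r2c6's peers cover all but 3, so r2c6=3.
Step 13. [r5c5∈{4}] r5c5 has the single candidate 4. So r5c5=4.
Step 14. [r4c3∈{5}] r4c3 is down to just 5 ⇒ r4c3=5.
Step 15. [r3c2∈{3}] r3c2 has the single candidate 3. So r3c2=3.
Step 16. [r2c5∈{1}] r2c5 has the single candidate 1, so r2c5=1.
Step 17. [r3c1∈{1}] r3c1 has the single candidate 1 ⇒ r3c1=1.
Step 18. [r4c1∈{2}] r4c1 has the single candidate 2. So r4c1=2.
Step 19. [r1c4∈{5}] only 5 remains possible at r1c4. So r1c4=5.
Step 20. [r6c1∈{4}] nothing but 4 survives at r6c1 ⇒ r6c1=4.
Step 21. [r2c4∈{2}] r2c4's peers cover all but 2. So r2c4=2.
Step 22. [r6c2∈{5}] only 5 remains possible at r6c2. So r6c2=5.

Answer: 3 1 2 5 6 4 / 5 4 6 2 1 3 / 1 3 4 6 5 2 / 2 6 5 4 3 1 / 6 2 3 1 4 5 / 4 5 1 3 2 6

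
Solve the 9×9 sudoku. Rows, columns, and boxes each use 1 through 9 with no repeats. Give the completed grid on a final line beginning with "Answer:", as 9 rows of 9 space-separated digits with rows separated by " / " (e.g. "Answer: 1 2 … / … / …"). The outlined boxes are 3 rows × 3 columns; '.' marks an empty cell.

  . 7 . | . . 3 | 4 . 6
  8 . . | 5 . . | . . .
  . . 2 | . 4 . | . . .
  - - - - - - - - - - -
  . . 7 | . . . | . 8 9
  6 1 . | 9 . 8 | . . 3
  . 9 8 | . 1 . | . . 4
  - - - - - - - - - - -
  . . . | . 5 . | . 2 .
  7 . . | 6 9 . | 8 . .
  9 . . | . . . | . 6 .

Step 1. [r4c7∈{1,2,5,6}] in row 4, 1 fits only at r4c7 ⇒ r4c7=1.
Step 2. [r5c3∈{4,5}] in row 5, 4 fits only at r5c3 ⇒ r5c3=4.
Step 3. [r7c1∈{1,3,4}] r7c1 is the only open cell in col 1 admitting 4 ⇒ r7c1=4.
Step 4. [r2c9∈{1,2,7}] col 9 places 2 nowhere but r2c9 ⇒ r2c9=2.
Step 5. [r8c8∈{1,3,4,5}] in col 8, 4 fits only at r8c8. So r8c8=4.
Step 6. [r7c7∈{3,7,9}] 9 has one home in row 7: r7c7 ⇒ r7c7=9.
Step 7. [r9c7∈{3,5,7}] in box 9, 3 fits only at r9c7. So r9c7=3.
Step 8. [r2c7∈{7}] r2c7 has the single candidate 7 ⇒ r2c7=7.
Step 9. [r3c7∈{5}] only 5 remains possible at r3c7. So r3c7=5.
Step 10. [r7c4∈{1,3,7,8}] in box 8, 3 fits only at r7c4 ⇒ r7c4=3.
Step 11. [r6c1∈{2,3,5}] r6c1 is the only open cell in row 6 admitting 3, so r6c1=3.
Step 12. [r3c1∈{1}] r3c1 has the single candidate 1 ⇒ r3c1=1.
Step 13. [r4c1∈{2,5}] 2 has one home in col 1: r4c1. So r4c1=2.
Step 14. [r2c5∈{6}] r2c5 is down to just 6, so r2c5=6.
Step 15. [r4c6∈{4,5,6}] 6 has one home in row 4: r4c6, so r4c6=6.
Step 16. [r9c6∈{1,2,4,7}] r9c6 is the only open cell in col 6 admitting 4, so r9c6=4.
Step 17. [r6c6∈{2,5,7}] across col 6, 5 lands solely at r6c6, so r6c6=5.
Step 18. [r8c6∈{1,2}] across col 6, 2 lands solely at r8c6, so r8c6=2.
Step 19. [r9c2∈{2,5,8}] across row 9, 2 lands solely at r9c2. So r9c2=2.
Step 20. [r5c7∈{2}] r5c7 is down to just 2 ⇒ r5c7=2.
Step 21. [r5c5∈{7}] r5c5 has the single candidate 7. So r5c5=7.
Step 22. [r3c2∈{3,6}] across row 3, 6 lands solely at r3c2. So r3c2=6.
Step 23. [r3c8∈{3,9}] across row 3, 3 lands solely at r3c8. So r3c8=3.
Step 24. [r1c5∈{2,8}] in col 5, 2 fits only at r1c5 ⇒ r1c5=2.
Step 25. [r1c4∈{1,8}] across row 1, 8 lands solely at r1c4, so r1c4=8.
Step 26. [r9c4∈{1,7}] r9c4 is the only open cell in col 4 admitting 1. So r9c4=1.
Step 27. [r9c3∈{5}] r9c3 is down to just 5. So r9c3=5.
Step 28. [r8c2∈{3}] nothing but 3 survives at r8c2 ⇒ r8c2=3.
Step 29. [r1c3∈{9}] r1c3 is down to just 9 ⇒ r1c3=9.
Step 30. [r7c6∈{7}] r7c6's peers cover all but 7 ⇒ r7c6=7.
Step 31. [r8c3∈{1}] only 1 remains possible at r8c3, so r8c3=1.
Step 32. [r2c6∈{1,9}] r2c6 is the only open cell in col 6 admitting 1 ⇒ r2c6=1.
Step 33. [r3c4∈{7}] r3c4 has the single candidate 7, so r3c4=7.
Step 34. [r9c9∈{7}] nothing but 7 survives at r9c9, so r9c9=7.
Step 35. [r8c9∈{5}] only 5 remains possible at r8c9 ⇒ r8c9=5.
Step 36. [r1c1∈{5}] r1c1 is down to just 5 ⇒ r1c1=5.
Step 37. [r5c8∈{5}] r5c8 is down to just 5. So r5c8=5.
Step 38. [r7c3∈{6}] only 6 remains possible at r7c3. So r7c3=6.
Step 39. [r7c9∈{1}] r7c9 has the single candidate 1, so r7c9=1.
Step 40. [r4c4∈{4}] r4c4 is down to just 4, so r4c4=4.
Step 41. [r6c4∈{2}] only 2 remains possible at r6c4. So r6c4=2.
Step 42. [r6c7∈{6}] only 6 remains possible at r6c7, so r6c7=6.
Step 43. [r4c2∈{5}] nothing but 5 survives at r4c2 ⇒ r4c2=5.
Step 44. [r2c3∈{3}] r2c3 has the single candidate 3. So r2c3=3.
Step 45. [r4c5∈{3}] r4c5 is down to just 3, so r4c5=3.
Step 46. [r3c6∈{9}] nothing but 9 survives at r3c6. So r3c6=9.
Step 47. [r2c8∈{9}] only 9 remains possible at r2c8 ⇒ r2c8=9.
Step 48. [r6c8∈{7}] r6c8's peers cover all but 7, so r6c8=7.
Step 49. [r9c5∈{8}] nothing but 8 survives at r9c5 ⇒ r9c5=8.
Step 50. [r1c8∈{1}] nothing but 1 survives at r1c8 ⇒ r1c8=1.
Step 51. [r3c9∈{8}] r3c9's peers cover all but 8, so r3c9=8.
Step 52. [r2c2∈{4}] only 4 remains possible at r2c2 ⇒ r2c2=4.
Step 53. [r7c2∈{8}] r7c2 is down to just 8. So r7c2=8.

Answer: 5 7 9 8 2 3 4 1 6 / 8 4 3 5 6 1 7 9 2 / 1 6 2 7 4 9 5 3 8 / 2 5 7 4 3 6 1 8 9 / 6 1 4 9 7 8 2 5 3 / 3 9 8 2 1 5 6 7 4 / 4 8 6 3 5 7 9 2 1 / 7 3 1 6 9 2 8 4 5 / 9 2 5 1 8 4 3 6 7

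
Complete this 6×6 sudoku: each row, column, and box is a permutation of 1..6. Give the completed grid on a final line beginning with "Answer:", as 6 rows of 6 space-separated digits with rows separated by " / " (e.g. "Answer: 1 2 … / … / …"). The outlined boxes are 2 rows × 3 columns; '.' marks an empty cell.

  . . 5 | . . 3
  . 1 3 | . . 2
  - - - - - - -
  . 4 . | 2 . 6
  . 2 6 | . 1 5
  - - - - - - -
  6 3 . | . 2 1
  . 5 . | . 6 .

Step 1. [r4c4∈{3,4}] in row 4, 4 fits only at r4c4. So r4c4=4.
Step 2. [r2c1∈{4}] only 4 remains possible at r2c1, so r2c1=4.
Step 3. [r6c3∈{1,2,4}] 2 has one home in col 3: r6c3 ⇒ r6c3=2.
Step 4. [r3c1∈{1,3,5}] in row 3, 5 fits only at r3c1 ⇒ r3c1=5.
Step 5. [r2c4∈{5,6}] row 2 places 6 nowhere but r2c4, so r2c4=6.
Step 6. [r2c5∈{5}] r2c5's peers cover all but 5 ⇒ r2c5=5.
Step 7. [r3c5∈{3}] r3c5 has the single candidate 3, so r3c5=3.
Step 8. [r1c4∈{1}] r1c4 has the single candidate 1. So r1c4=1.
Step 9. [r5c4∈{5}] r5c4's peers cover all but 5, so r5c4=5.
Step 10. [r3c3∈{1}] r3c3 is down to just 1 ⇒ r3c3=1.
Step 11. [r4c1∈{3}] only 3 remains possible at r4c1. So r4c1=3.
Step 12. [r6c4∈{3}] nothing but 3 survives at r6c4. So r6c4=3.
Step 13. [r5c3∈{4}] nothing but 4 survives at r5c3, so r5c3=4.
Step 14. [r1c2∈{6}] r1c2's peers cover all but 6. So r1c2=6.
Step 15. [r1c5∈{4}] r1c5 is down to just 4 ⇒ r1c5=4.
Step 16. [r1c1∈{2}] r1c1 is down to just 2. So r1c1=2.
Step 17. [r6c1∈{1}] r6c1 has the single candidate 1. So r6c1=1.
Step 18. [r6c6∈{4}] nothing but 4 survives at r6c6 ⇒ r6c6=4.

Answer: 2 6 5 1 4 3 / 4 1 3 6 5 2 / 5 4 1 2 3 6 / 3 2 6 4 1 5 / 6 3 4 5 2 1 / 1 5 2 3 6 4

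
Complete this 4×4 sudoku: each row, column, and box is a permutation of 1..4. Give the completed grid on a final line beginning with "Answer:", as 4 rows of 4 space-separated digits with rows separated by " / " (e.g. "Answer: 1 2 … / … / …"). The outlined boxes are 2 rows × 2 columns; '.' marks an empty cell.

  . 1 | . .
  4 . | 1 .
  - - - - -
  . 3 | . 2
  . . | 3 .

Step 1. [r1c3∈{2,4}] 2 has one home in col 3: r1c3 ⇒ r1c3=2.
Step 2. [r4c1∈{1,2}] across col 1, 2 lands solely at r4c1 ⇒ r4c1=2.
Step 3. [r1c4∈{3,4}] in row 1, 4 fits only at r1c4. So r1c4=4.
Step 4. [r4c2∈{4}] r4c2's peers cover all but 4 ⇒ r4c2=4.
Step 5. [r2c4∈{3}] only 3 remains possible at r2c4, so r2c4=3.
Step 6. [r2c2∈{2}] r2c2 has the single candidate 2 ⇒ r2c2=2.
Step 7. [r3c1∈{1}] r3c1 has the single candidate 1, so r3c1=1.
Step 8. [r1c1∈{3}] r1c1's peers cover all but 3 ⇒ r1c1=3.
Step 9. [r4c4∈{1}] r4c4 is down to just 1 ⇒ r4c4=1.
Step 10. [r3c3∈{4}] r3c3's peers cover all but 4, so r3c3=4.

Answer: 3 1 2 4 / 4 2 1 3 / 1 3 4 2 / 2 4 3 1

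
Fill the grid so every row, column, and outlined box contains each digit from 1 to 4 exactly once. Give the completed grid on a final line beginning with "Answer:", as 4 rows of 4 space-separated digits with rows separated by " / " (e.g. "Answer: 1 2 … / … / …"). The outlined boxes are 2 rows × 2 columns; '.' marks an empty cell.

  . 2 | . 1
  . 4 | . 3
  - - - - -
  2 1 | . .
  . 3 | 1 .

Step 1. [r3c4∈{4}] r3c4 is down to just 4, so r3c4=4.
Step 2. [r4c1∈{4}] r4c1 is down to just 4. So r4c1=4.
Step 3. [r2c3∈{2}] r2c3's peers cover all but 2 ⇒ r2c3=2.
Step 4. [r3c3∈{3}] r3c3 has the single candidate 3. So r3c3=3.
Step 5. [r1c3∈{4}] nothing but 4 survives at r1c3 ⇒ r1c3=4.
Step 6. [r1c1∈{3}] r1c1 has the single candidate 3. So r1c1=3.
Step 7. [r2c1∈{1}] r2c1 is down to just 1, so r2c1=1.
Step 8. [r4c4∈{2}] r4c4 has the single candidate 2. So r4c4=2.

Answer: 3 2 4 1 / 1 4 2 3 / 2 1 3 4 / 4 3 1 2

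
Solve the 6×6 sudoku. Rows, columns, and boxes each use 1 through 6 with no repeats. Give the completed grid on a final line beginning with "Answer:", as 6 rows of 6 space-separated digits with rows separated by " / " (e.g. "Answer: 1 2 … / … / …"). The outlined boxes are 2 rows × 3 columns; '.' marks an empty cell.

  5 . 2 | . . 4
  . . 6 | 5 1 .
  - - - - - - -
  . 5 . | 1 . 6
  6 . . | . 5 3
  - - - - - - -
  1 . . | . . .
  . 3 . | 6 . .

Step 1. [r2c2∈{4}] r2c2's peers cover all but 4, so r2c2=4.
Step 2. [r4c3∈{1,4}] r4c3 is the only open cell in col 3 admitting 1. So r4c3=1.
Step 3. [r4c2∈{2}] only 2 remains possible at r4c2 ⇒ r4c2=2.
Step 4. [r5c4∈{2,3,4}] across col 4, 2 lands solely at r5c4. So r5c4=2.
Step 5. [r6c5∈{4}] r6c5's peers cover all but 4. So r6c5=4.
Step 6. [r5c6∈{5}] only 5 remains possible at r5c6. So r5c6=5.
Step 7. [r3c1∈{3,4}] col 1 places 4 nowhere but r3c1 ⇒ r3c1=4.
Step 8. [r1c4∈{3}] nothing but 3 survives at r1c4. So r1c4=3.
Step 9. [r1c2∈{1}] r1c2 is down to just 1 ⇒ r1c2=1.
Step 10. [r3c5∈{2}] r3c5 has the single candidate 2, so r3c5=2.
Step 11. [r6c1∈{2}] nothing but 2 survives at r6c1 ⇒ r6c1=2.
Step 12. [r2c6∈{2}] only 2 remains possible at r2c6. So r2c6=2.
Step 13. [r6c3∈{5}] r6c3's peers cover all but 5, so r6c3=5.
Step 14. [r5c5∈{3}] r5c5 is down to just 3 ⇒ r5c5=3.
Step 15. [r4c4∈{4}] only 4 remains possible at r4c4. So r4c4=4.
Step 16. [r6c6∈{1}] nothing but 1 survives at r6c6. So r6c6=1.
Step 17. [r5c3∈{4}] r5c3's peers cover all but 4 ⇒ r5c3=4.
Step 18. [r3c3∈{3}] only 3 remains possible at r3c3 ⇒ r3c3=3.
Step 19. [r2c1∈{3}] r2c1's peers cover all but 3 ⇒ r2c1=3.
Step 20. [r5c2∈{6}] only 6 remains possible at r5c2, so r5c2=6.
Step 21. [r1c5∈{6}] r1c5's peers cover all but 6, so r1c5=6.

Answer: 5 1 2 3 6 4 / 3 4 6 5 1 2 / 4 5 3 1 2 6 / 6 2 1 4 5 3 / 1 6 4 2 3 5 / 2 3 5 6 4 1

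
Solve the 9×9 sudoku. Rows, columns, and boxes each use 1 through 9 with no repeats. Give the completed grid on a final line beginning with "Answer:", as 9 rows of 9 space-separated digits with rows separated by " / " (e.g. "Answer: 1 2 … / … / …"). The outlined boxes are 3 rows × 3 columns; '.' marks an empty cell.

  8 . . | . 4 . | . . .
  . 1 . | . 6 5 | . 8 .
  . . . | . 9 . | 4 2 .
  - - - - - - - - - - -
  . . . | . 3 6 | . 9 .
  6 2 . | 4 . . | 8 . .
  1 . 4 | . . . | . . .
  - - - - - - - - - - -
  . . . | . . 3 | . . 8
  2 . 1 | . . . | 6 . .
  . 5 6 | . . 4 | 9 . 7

Step 1. [r8c2∈{3,4,7,8,9}] across box 7, 8 lands solely at r8c2. So r8c2=8.
Step 2. [r4c2∈{7}] nothing but 7 survives at r4c2. So r4c2=7.
Step 3. [r4c1∈{5}] r4c1's peers cover all but 5, so r4c1=5.
Step 4. [r7c7∈{1,2,5}] 2 has one home in box 9: r7c7, so r7c7=2.
Step 5. [r4c7∈{1}] r4c7's peers cover all but 1. So r4c7=1.
Step 6. [r2c1∈{3,4,7,9}] r2c1 is the only open cell in row 2 admitting 4 ⇒ r2c1=4.
Step 7. [r7c4∈{1,5,6,7,9}] r7c4 is the only open cell in row 7 admitting 6, so r7c4=6.
Step 8. [r7c1∈{7,9}] 9 has one home in col 1: r7c1 ⇒ r7c1=9.
Step 9. [r3c1∈{3,7}] r3c1 is the only open cell in col 1 admitting 7. So r3c1=7.
Step 10. [r4c9∈{2,4}] row 4 places 4 nowhere but r4c9 ⇒ r4c9=4.
Step 11. [r4c4∈{2,8}] r4c4 is the only open cell in row 4 admitting 2. So r4c4=2.
Step 12. [r8c8∈{3,4,5}] 4 has one home in row 8: r8c8, so r8c8=4.
Step 13. [r8c9∈{3,5}] r8c9 is the only open cell in row 8 admitting 3. So r8c9=3.
Step 14. [r5c9∈{5}] nothing but 5 survives at r5c9 ⇒ r5c9=5.
Step 15. [r1c7∈{3,5,7}] across col 7, 5 lands solely at r1c7 ⇒ r1c7=5.
Step 16. [r9c8∈{1}] r9c8 is down to just 1. So r9c8=1.
Step 17. [r2c3∈{2,3,9}] in row 2, 2 fits only at r2c3 ⇒ r2c3=2.
Step 18. [r9c4∈{8}] nothing but 8 survives at r9c4 ⇒ r9c4=8.
Step 19. [r6c5∈{5,7,8}] 8 has one home in col 5: r6c5. So r6c5=8.
Step 20. [r6c4∈{5,7,9}] in row 6, 5 fits only at r6c4, so r6c4=5.
Step 21. [r7c5∈{1,5,7}] r7c5 is the only open cell in row 7 admitting 1, so r7c5=1.
Step 22. [r5c5∈{7}] r5c5 is down to just 7 ⇒ r5c5=7.
Step 23. [r5c8∈{3}] r5c8 is down to just 3. So r5c8=3.
Step 24. [r5c6∈{1,9}] in row 5, 1 fits only at r5c6. So r5c6=1.
Step 25. [r6c2∈{3,9}] in row 6, 3 fits only at r6c2. So r6c2=3.
Step 26. [r1c2∈{6,9}] 9 has one home in col 2: r1c2, so r1c2=9.
Step 27. [r6c7∈{7}] r6c7 has the single candidate 7, so r6c7=7.
Step 28. [r2c4∈{3,7}] across row 2, 7 lands solely at r2c4, so r2c4=7.
Step 29. [r6c8∈{6}] r6c8 has the single candidate 6. So r6c8=6.
Step 30. [r1c3∈{3}] r1c3 is down to just 3 ⇒ r1c3=3.
Step 31. [r1c9∈{1,6}] across row 1, 6 lands solely at r1c9 ⇒ r1c9=6.
Step 32. [r8c6∈{7,9}] in row 8, 7 fits only at r8c6. So r8c6=7.
Step 33. [r1c4∈{1}] r1c4 has the single candidate 1 ⇒ r1c4=1.
Step 34. [r9c5∈{2}] nothing but 2 survives at r9c5. So r9c5=2.
Step 35. [r4c3∈{8}] only 8 remains possible at r4c3 ⇒ r4c3=8.
Step 36. [r3c2∈{6}] r3c2's peers cover all but 6. So r3c2=6.
Step 37. [r5c3∈{9}] only 9 remains possible at r5c3. So r5c3=9.
Step 38. [r3c6∈{8}] r3c6's peers cover all but 8. So r3c6=8.
Step 39. [r8c4∈{9}] only 9 remains possible at r8c4. So r8c4=9.
Step 40. [r6c6∈{9}] only 9 remains possible at r6c6, so r6c6=9.
Step 41. [r3c3∈{5}] nothing but 5 survives at r3c3. So r3c3=5.
Step 42. [r2c9∈{9}] r2c9 has the single candidate 9 ⇒ r2c9=9.
Step 43. [r9c1∈{3}] r9c1 is down to just 3. So r9c1=3.
Step 44. [r7c3∈{7}] r7c3 has the single candidate 7, so r7c3=7.
Step 45. [r3c9∈{1}] nothing but 1 survives at r3c9. So r3c9=1.
Step 46. [r8c5∈{5}] nothing but 5 survives at r8c5 ⇒ r8c5=5.
Step 47. [r1c8∈{7}] nothing but 7 survives at r1c8. So r1c8=7.
Step 48. [r7c8∈{5}] r7c8 is down to just 5. So r7c8=5.
Step 49. [r1c6∈{2}] only 2 remains possible at r1c6 ⇒ r1c6=2.
Step 50. [r3c4∈{3}] nothing but 3 survives at r3c4 ⇒ r3c4=3.
Step 51. [r6c9∈{2}] only 2 remains possible at r6c9 ⇒ r6c9=2.
Step 52. [r2c7∈{3}] only 3 remains possible at r2c7, so r2c7=3.
Step 53. [r7c2∈{4}] nothing but 4 survives at r7c2. So r7c2=4.

Answer: 8 9 3 1 4 2 5 7 6 / 4 1 2 7 6 5 3 8 9 / 7 6 5 3 9 8 4 2 1 / 5 7 8 2 3 6 1 9 4 / 6 2 9 4 7 1 8 3 5 / 1 3 4 5 8 9 7 6 2 / 9 4 7 6 1 3 2 5 8 / 2 8 1 9 5 7 6 4 3 / 3 5 6 8 2 4 9 1 7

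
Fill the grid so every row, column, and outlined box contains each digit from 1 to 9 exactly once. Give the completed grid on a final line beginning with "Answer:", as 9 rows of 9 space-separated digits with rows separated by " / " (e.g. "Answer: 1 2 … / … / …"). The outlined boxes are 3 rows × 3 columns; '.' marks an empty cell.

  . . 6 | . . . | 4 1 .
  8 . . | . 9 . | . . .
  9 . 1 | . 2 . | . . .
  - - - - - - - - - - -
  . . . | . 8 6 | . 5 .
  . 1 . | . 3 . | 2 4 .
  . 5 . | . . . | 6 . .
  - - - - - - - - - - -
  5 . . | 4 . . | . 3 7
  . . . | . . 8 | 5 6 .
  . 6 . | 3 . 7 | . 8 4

Step 1. [r6c8∈{7,9}] across col 8, 9 lands solely at r6c8. So r6c8=9.
Step 2. [r8c9∈{1,2,9}] across box 9, 2 lands solely at r8c9, so r8c9=2.
Step 3. [r4c7∈{1,3,7}] 7 has one home in box 6: r4c7 ⇒ r4c7=7.
Step 4. [r2c3∈{2,3,4,5,7}] r2c3 is the only open cell in col 3 admitting 5. So r2c3=5.
Step 5. [r2c7∈{3}] r2c7's peers cover all but 3, so r2c7=3.
Step 6. [r8c5∈{1}] only 1 remains possible at r8c5 ⇒ r8c5=1.
Step 7. [r8c4∈{9}] r8c4 has the single candidate 9 ⇒ r8c4=9.
Step 8. [r6c5∈{4,7}] in col 5, 4 fits only at r6c5. So r6c5=4.
Step 9. [r1c5∈{5,7}] col 5 places 7 nowhere but r1c5. So r1c5=7.
Step 10. [r5c9∈{8}] nothing but 8 survives at r5c9, so r5c9=8.
Step 11. [r6c3∈{2,3,7,8}] 8 has one home in row 6: r6c3, so r6c3=8.
Step 12. [r7c6∈{2}] nothing but 2 survives at r7c6 ⇒ r7c6=2.
Step 13. [r7c3∈{9}] r7c3's peers cover all but 9, so r7c3=9.
Step 14. [r6c6∈{1}] r6c6 is down to just 1 ⇒ r6c6=1.
Step 15. [r5c3∈{7}] only 7 remains possible at r5c3 ⇒ r5c3=7.
Step 16. [r4c4∈{2}] r4c4 is down to just 2, so r4c4=2.
Step 17. [r6c1∈{2,3}] 2 has one home in row 6: r6c1. So r6c1=2.
Step 18. [r1c1∈{3}] only 3 remains possible at r1c1, so r1c1=3.
Step 19. [r1c6∈{5}] r1c6 is down to just 5, so r1c6=5.
Step 20. [r4c1∈{4}] nothing but 4 survives at r4c1 ⇒ r4c1=4.
Step 21. [r4c3∈{3}] r4c3's peers cover all but 3. So r4c3=3.
Step 22. [r2c8∈{2,7}] col 8 places 2 nowhere but r2c8. So r2c8=2.
Step 23. [r2c2∈{4,7}] across row 2, 7 lands solely at r2c2, so r2c2=7.
Step 24. [r2c9∈{6}] only 6 remains possible at r2c9, so r2c9=6.
Step 25. [r3c2∈{4}] r3c2 has the single candidate 4. So r3c2=4.
Step 26. [r7c7∈{1}] r7c7 has the single candidate 1 ⇒ r7c7=1.
Step 27. [r3c4∈{6,8}] row 3 places 6 nowhere but r3c4 ⇒ r3c4=6.
Step 28. [r4c9∈{1}] r4c9's peers cover all but 1, so r4c9=1.
Step 29. [r3c6∈{3}] r3c6 has the single candidate 3. So r3c6=3.
Step 30. [r6c4∈{7}] only 7 remains possible at r6c4 ⇒ r6c4=7.
Step 31. [r4c2∈{9}] r4c2 has the single candidate 9. So r4c2=9.
Step 32. [r2c6∈{4}] r2c6's peers cover all but 4, so r2c6=4.
Step 33. [r1c4∈{8}] only 8 remains possible at r1c4, so r1c4=8.
Step 34. [r5c6∈{9}] r5c6 is down to just 9, so r5c6=9.
Step 35. [r8c1∈{7}] r8c1's peers cover all but 7, so r8c1=7.
Step 36. [r9c1∈{1}] r9c1 is down to just 1, so r9c1=1.
Step 37. [r3c8∈{7}] r3c8 has the single candidate 7 ⇒ r3c8=7.
Step 38. [r3c7∈{8}] r3c7 is down to just 8 ⇒ r3c7=8.
Step 39. [r3c9∈{5}] nothing but 5 survives at r3c9 ⇒ r3c9=5.
Step 40. [r9c3∈{2}] r9c3 is down to just 2, so r9c3=2.
Step 41. [r8c3∈{4}] nothing but 4 survives at r8c3, so r8c3=4.
Step 42. [r9c5∈{5}] r9c5 is down to just 5 ⇒ r9c5=5.
Step 43. [r8c2∈{3}] r8c2 has the single candidate 3 ⇒ r8c2=3.
Step 44. [r7c5∈{6}] only 6 remains possible at r7c5 ⇒ r7c5=6.
Step 45. [r5c4∈{5}] r5c4 has the single candidate 5 ⇒ r5c4=5.
Step 46. [r1c9∈{9}] r1c9 has the single candidate 9. So r1c9=9.
Step 47. [r7c2∈{8}] r7c2 has the single candidate 8 ⇒ r7c2=8.
Step 48. [r1c2∈{2}] only 2 remains possible at r1c2. So r1c2=2.
Step 49. [r6c9∈{3}] only 3 remains possible at r6c9, so r6c9=3.
Step 50. [r2c4∈{1}] r2c4 has the single candidate 1, so r2c4=1.
Step 51. [r5c1∈{6}] r5c1 is down to just 6 ⇒ r5c1=6.
Step 52. [r9c7∈{9}] only 9 remains possible at r9c7 ⇒ r9c7=9.

Answer: 3 2 6 8 7 5 4 1 9 / 8 7 5 1 9 4 3 2 6 / 9 4 1 6 2 3 8 7 5 / 4 9 3 2 8 6 7 5 1 / 6 1 7 5 3 9 2 4 8 / 2 5 8 7 4 1 6 9 3 / 5 8 9 4 6 2 1 3 7 / 7 3 4 9 1 8 5 6 2 / 1 6 2 3 5 7 9 8 4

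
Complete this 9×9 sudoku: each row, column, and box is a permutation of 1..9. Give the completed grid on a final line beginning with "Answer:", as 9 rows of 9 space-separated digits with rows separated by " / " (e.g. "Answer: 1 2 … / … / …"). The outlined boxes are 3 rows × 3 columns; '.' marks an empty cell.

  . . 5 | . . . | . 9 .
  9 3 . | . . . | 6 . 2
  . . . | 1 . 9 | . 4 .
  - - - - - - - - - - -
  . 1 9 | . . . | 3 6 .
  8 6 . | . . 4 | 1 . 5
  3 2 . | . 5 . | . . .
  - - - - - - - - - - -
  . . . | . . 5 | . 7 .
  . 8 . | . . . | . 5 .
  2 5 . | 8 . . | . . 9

Step 1. [r5c3∈{7}] only 7 remains possible at r5c3. So r5c3=7.
Step 2. [r8c1∈{1,4,6,7}] in box 7, 7 fits only at r8c1, so r8c1=7.
Step 3. [r6c3∈{4}] r6c3 has the single candidate 4. So r6c3=4.
Step 4. [r9c8∈{1,3}] in col 8, 3 fits only at r9c8. So r9c8=3.
Step 5. [r9c7∈{4}] only 4 remains possible at r9c7, so r9c7=4.
Step 6. [r6c6∈{1,6,7,8}] row 6 places 1 nowhere but r6c6. So r6c6=1.
Step 7. [r6c4∈{6,7,9}] r6c4 is the only open cell in row 6 admitting 6 ⇒ r6c4=6.
Step 8. [r3c2∈{7}] nothing but 7 survives at r3c2, so r3c2=7.
Step 9. [r6c8∈{8}] r6c8 has the single candidate 8. So r6c8=8.
Step 10. [r8c7∈{2}] r8c7 has the single candidate 2. So r8c7=2.
Step 11. [r3c1∈{6}] nothing but 6 survives at r3c1 ⇒ r3c1=6.
Step 12. [r1c2∈{4}] r1c2 has the single candidate 4 ⇒ r1c2=4.
Step 13. [r7c7∈{8}] r7c7 has the single candidate 8 ⇒ r7c7=8.
Step 14. [r1c7∈{7}] r1c7 is down to just 7 ⇒ r1c7=7.
Step 15. [r7c1∈{1,4}] col 1 places 4 nowhere but r7c1 ⇒ r7c1=4.
Step 16. [r5c8∈{2}] r5c8's peers cover all but 2. So r5c8=2.
Step 17. [r2c8∈{1}] nothing but 1 survives at r2c8. So r2c8=1.
Step 18. [r2c3∈{8}] r2c3 is down to just 8, so r2c3=8.
Step 19. [r2c6∈{7}] r2c6 has the single candidate 7 ⇒ r2c6=7.
Step 20. [r9c6∈{6}] r9c6 has the single candidate 6 ⇒ r9c6=6.
Step 21. [r8c6∈{3}] only 3 remains possible at r8c6. So r8c6=3.
Step 22. [r1c5∈{2,3,6,8}] row 1 places 6 nowhere but r1c5. So r1c5=6.
Step 23. [r9c3∈{1}] r9c3 is down to just 1. So r9c3=1.
Step 24. [r4c4∈{2,7}] across col 4, 7 lands solely at r4c4. So r4c4=7.
Step 25. [r2c5∈{4}] r2c5 has the single candidate 4, so r2c5=4.
Step 26. [r7c2∈{9}] only 9 remains possible at r7c2, so r7c2=9.
Step 27. [r8c3∈{6}] r8c3 is down to just 6, so r8c3=6.
Step 28. [r7c4∈{2}] only 2 remains possible at r7c4. So r7c4=2.
Step 29. [r1c4∈{3}] r1c4 is down to just 3. So r1c4=3.
Step 30. [r1c6∈{2,8}] in row 1, 2 fits only at r1c6, so r1c6=2.
Step 31. [r7c5∈{1}] r7c5 is down to just 1. So r7c5=1.
Step 32. [r8c5∈{9}] r8c5's peers cover all but 9, so r8c5=9.
Step 33. [r3c5∈{8}] r3c5 is down to just 8 ⇒ r3c5=8.
Step 34. [r1c1∈{1}] r1c1 has the single candidate 1 ⇒ r1c1=1.
Step 35. [r8c9∈{1}] r8c9's peers cover all but 1. So r8c9=1.
Step 36. [r4c5∈{2}] r4c5 has the single candidate 2 ⇒ r4c5=2.
Step 37. [r3c7∈{5}] nothing but 5 survives at r3c7, so r3c7=5.
Step 38. [r4c1∈{5}] r4c1 is down to just 5. So r4c1=5.
Step 39. [r3c9∈{3}] r3c9's peers cover all but 3, so r3c9=3.
Step 40. [r6c7∈{9}] nothing but 9 survives at r6c7, so r6c7=9.
Step 41. [r5c5∈{3}] r5c5 is down to just 3, so r5c5=3.
Step 42. [r1c9∈{8}] nothing but 8 survives at r1c9. So r1c9=8.
Step 43. [r7c9∈{6}] r7c9 has the single candidate 6, so r7c9=6.
Step 44. [r4c9∈{4}] r4c9 is down to just 4, so r4c9=4.
Step 45. [r7c3∈{3}] r7c3 has the single candidate 3, so r7c3=3.
Step 46. [r9c5∈{7}] nothing but 7 survives at r9c5, so r9c5=7.
Step 47. [r4c6∈{8}] nothing but 8 survives at r4c6. So r4c6=8.
Step 48. [r6c9∈{7}] r6c9's peers cover all but 7, so r6c9=7.
Step 49. [r2c4∈{5}] r2c4's peers cover all but 5, so r2c4=5.
Step 50. [r5c4∈{9}] nothing but 9 survives at r5c4, so r5c4=9.
Step 51. [r8c4∈{4}] nothing but 4 survives at r8c4 ⇒ r8c4=4.
Step 52. [r3c3∈{2}] nothing but 2 survives at r3c3 ⇒ r3c3=2.

Answer: 1 4 5 3 6 2 7 9 8 / 9 3 8 5 4 7 6 1 2 / 6 7 2 1 8 9 5 4 3 / 5 1 9 7 2 8 3 6 4 / 8 6 7 9 3 4 1 2 5 / 3 2 4 6 5 1 9 8 7 / 4 9 3 2 1 5 8 7 6 / 7 8 6 4 9 3 2 5 1 / 2 5 1 8 7 6 4 3 9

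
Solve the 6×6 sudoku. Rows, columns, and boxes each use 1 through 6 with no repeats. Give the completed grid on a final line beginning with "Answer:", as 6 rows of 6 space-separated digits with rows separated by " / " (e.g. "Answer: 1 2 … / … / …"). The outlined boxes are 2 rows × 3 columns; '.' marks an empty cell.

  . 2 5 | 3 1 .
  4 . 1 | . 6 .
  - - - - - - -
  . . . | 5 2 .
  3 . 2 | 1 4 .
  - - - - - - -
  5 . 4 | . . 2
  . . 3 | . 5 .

Step 1. [r3c3∈{6}] only 6 remains possible at r3c3 ⇒ r3c3=6.
Step 2. [r5c2∈{1,6}] 1 has one home in row 5: r5c2, so r5c2=1.
Step 3. [r6c2∈{6}] nothing but 6 survives at r6c2, so r6c2=6.
Step 4. [r6c6∈{1,4}] 1 has one home in row 6: r6c6. So r6c6=1.
Step 5. [r6c4∈{4}] r6c4's peers cover all but 4. So r6c4=4.
Step 6. [r4c2∈{5}] r4c2 has the single candidate 5 ⇒ r4c2=5.
Step 7. [r5c5∈{3}] only 3 remains possible at r5c5 ⇒ r5c5=3.
Step 8. [r3c1∈{1}] r3c1 is down to just 1. So r3c1=1.
Step 9. [r5c4∈{6}] r5c4 is down to just 6 ⇒ r5c4=6.
Step 10. [r1c6∈{4}] r1c6 has the single candidate 4. So r1c6=4.
Step 11. [r4c6∈{6}] r4c6 has the single candidate 6, so r4c6=6.
Step 12. [r3c2∈{4}] only 4 remains possible at r3c2, so r3c2=4.
Step 13. [r2c4∈{2}] r2c4 is down to just 2. So r2c4=2.
Step 14. [r3c6∈{3}] r3c6 has the single candidate 3, so r3c6=3.
Step 15. [r2c2∈{3}] r2c2 has the single candidate 3 ⇒ r2c2=3.
Step 16. [r6c1∈{2}] r6c1's peers cover all but 2 ⇒ r6c1=2.
Step 17. [r2c6∈{5}] only 5 remains possible at r2c6 ⇒ r2c6=5.
Step 18. [r1c1∈{6}] only 6 remains possible at r1c1. So r1c1=6.

Answer: 6 2 5 3 1 4 / 4 3 1 2 6 5 / 1 4 6 5 2 3 / 3 5 2 1 4 6 / 5 1 4 6 3 2 / 2 6 3 4 5 1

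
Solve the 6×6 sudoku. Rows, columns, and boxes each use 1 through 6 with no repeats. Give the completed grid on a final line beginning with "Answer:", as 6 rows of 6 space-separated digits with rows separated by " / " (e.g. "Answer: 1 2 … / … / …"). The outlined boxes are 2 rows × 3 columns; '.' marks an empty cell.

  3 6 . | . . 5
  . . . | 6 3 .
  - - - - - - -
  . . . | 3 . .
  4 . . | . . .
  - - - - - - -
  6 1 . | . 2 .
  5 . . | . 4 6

Step 1. [r2c2∈{2,4,5}] across col 2, 4 lands solely at r2c2. So r2c2=4.
Step 2. [r1c5∈{1}] r1c5 has the single candidate 1 ⇒ r1c5=1.
Step 3. [r1c3∈{2}] r1c3 is down to just 2. So r1c3=2.
Step 4. [r4c4∈{1,2,5}] in col 4, 2 fits only at r4c4, so r4c4=2.
Step 5. [r6c3∈{3}] r6c3's peers cover all but 3, so r6c3=3.
Step 6. [r2c3∈{1,5}] across row 2, 5 lands solely at r2c3, so r2c3=5.
Step 7. [r3c1∈{1,2}] r3c1 is the only open cell in col 1 admitting 2 ⇒ r3c1=2.
Step 8. [r3c2∈{5}] nothing but 5 survives at r3c2, so r3c2=5.
Step 9. [r3c5∈{6}] r3c5's peers cover all but 6, so r3c5=6.
Step 10. [r4c6∈{1}] r4c6 is down to just 1 ⇒ r4c6=1.
Step 11. [r3c3∈{1}] r3c3's peers cover all but 1 ⇒ r3c3=1.
Step 12. [r1c4∈{4}] r1c4's peers cover all but 4 ⇒ r1c4=4.
Step 13. [r5c3∈{4}] only 4 remains possible at r5c3 ⇒ r5c3=4.
Step 14. [r4c5∈{5}] r4c5's peers cover all but 5, so r4c5=5.
Step 15. [r2c6∈{2}] r2c6 is down to just 2 ⇒ r2c6=2.
Step 16. [r6c2∈{2}] r6c2 is down to just 2. So r6c2=2.
Step 17. [r2c1∈{1}] only 1 remains possible at r2c1, so r2c1=1.
Step 18. [r3c6∈{4}] nothing but 4 survives at r3c6 ⇒ r3c6=4.
Step 19. [r4c3∈{6}] r4c3's peers cover all but 6. So r4c3=6.
Step 20. [r6c4∈{1}] r6c4 has the single candidate 1 ⇒ r6c4=1.
Step 21. [r4c2∈{3}] r4c2's peers cover all but 3, so r4c2=3.
Step 22. [r5c4∈{5}] r5c4's peers cover all but 5 ⇒ r5c4=5.
Step 23. [r5c6∈{3}] r5c6's peers cover all but 3. So r5c6=3.

Answer: 3 6 2 4 1 5 / 1 4 5 6 3 2 / 2 5 1 3 6 4 / 4 3 6 2 5 1 / 6 1 4 5 2 3 / 5 2 3 1 4 6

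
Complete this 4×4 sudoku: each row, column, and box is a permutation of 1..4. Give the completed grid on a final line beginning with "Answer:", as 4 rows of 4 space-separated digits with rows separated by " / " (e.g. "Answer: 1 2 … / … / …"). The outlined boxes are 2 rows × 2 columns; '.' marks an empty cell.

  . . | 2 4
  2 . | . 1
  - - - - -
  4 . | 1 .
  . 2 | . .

Step 1. [r3c2∈{3}] r3c2's peers cover all but 3, so r3c2=3.
Step 2. [r1c2∈{1}] r1c2 is down to just 1 ⇒ r1c2=1.
Step 3. [r4c4∈{3}] r4c4 is down to just 3, so r4c4=3.
Step 4. [r2c3∈{3}] only 3 remains possible at r2c3, so r2c3=3.
Step 5. [r1c1∈{3}] nothing but 3 survives at r1c1 ⇒ r1c1=3.
Step 6. [r3c4∈{2}] only 2 remains possible at r3c4, so r3c4=2.
Step 7. [r4c3∈{4}] only 4 remains possible at r4c3 ⇒ r4c3=4.
Step 8. [r4c1∈{1}] r4c1's peers cover all but 1. So r4c1=1.
Step 9. [r2c2∈{4}] r2c2's peers cover all but 4, so r2c2=4.

Answer: 3 1 2 4 / 2 4 3 1 / 4 3 1 2 / 1 2 4 3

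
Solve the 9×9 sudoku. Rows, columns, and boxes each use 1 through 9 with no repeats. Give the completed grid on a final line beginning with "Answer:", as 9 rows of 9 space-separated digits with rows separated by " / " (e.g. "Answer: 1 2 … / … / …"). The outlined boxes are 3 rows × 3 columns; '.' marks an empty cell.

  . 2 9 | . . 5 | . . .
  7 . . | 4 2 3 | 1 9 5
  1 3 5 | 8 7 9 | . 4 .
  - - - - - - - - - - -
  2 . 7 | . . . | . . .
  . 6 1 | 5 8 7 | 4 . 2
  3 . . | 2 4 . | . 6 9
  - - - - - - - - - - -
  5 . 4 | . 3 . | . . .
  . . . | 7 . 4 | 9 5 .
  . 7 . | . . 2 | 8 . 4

Step 1. [r2c2∈{8}] only 8 remains possible at r2c2, so r2c2=8.
Step 2. [r4c4∈{1,3,6,9}] 3 has one home in col 4: r4c4. So r4c4=3.
Step 3. [r3c9∈{6}] nothing but 6 survives at r3c9. So r3c9=6.
Step 4. [r7c7∈{2,6,7}] in col 7, 6 fits only at r7c7. So r7c7=6.
Step 5. [r4c5∈{1,6,9}] across box 5, 9 lands solely at r4c5 ⇒ r4c5=9.
Step 6. [r2c3∈{6}] r2c3 has the single candidate 6. So r2c3=6.
Step 7. [r7c2∈{1,9}] 9 has one home in col 2: r7c2 ⇒ r7c2=9.
Step 8. [r7c4∈{1}] r7c4's peers cover all but 1 ⇒ r7c4=1.
Step 9. [r8c5∈{6}] nothing but 6 survives at r8c5, so r8c5=6.
Step 10. [r1c7∈{3,7}] across col 7, 3 lands solely at r1c7 ⇒ r1c7=3.
Step 11. [r8c9∈{1,3}] col 9 places 3 nowhere but r8c9. So r8c9=3.
Step 12. [r4c9∈{1,8}] col 9 places 1 nowhere but r4c9. So r4c9=1.
Step 13. [r4c7∈{5}] nothing but 5 survives at r4c7 ⇒ r4c7=5.
Step 14. [r1c9∈{7,8}] col 9 places 8 nowhere but r1c9 ⇒ r1c9=8.
Step 15. [r6c3∈{8}] r6c3 is down to just 8. So r6c3=8.
Step 16. [r7c9∈{7}] only 7 remains possible at r7c9. So r7c9=7.
Step 17. [r9c8∈{1}] nothing but 1 survives at r9c8 ⇒ r9c8=1.
Step 18. [r6c7∈{7}] only 7 remains possible at r6c7. So r6c7=7.
Step 19. [r8c1∈{8}] nothing but 8 survives at r8c1, so r8c1=8.
Step 20. [r9c3∈{3}] only 3 remains possible at r9c3, so r9c3=3.
Step 21. [r7c8∈{2}] r7c8 is down to just 2. So r7c8=2.
Step 22. [r9c5∈{5}] r9c5 is down to just 5 ⇒ r9c5=5.
Step 23. [r7c6∈{8}] only 8 remains possible at r7c6 ⇒ r7c6=8.
Step 24. [r4c8∈{8}] only 8 remains possible at r4c8 ⇒ r4c8=8.
Step 25. [r6c2∈{5}] r6c2's peers cover all but 5, so r6c2=5.
Step 26. [r1c4∈{6}] r1c4 has the single candidate 6, so r1c4=6.
Step 27. [r1c8∈{7}] r1c8 is down to just 7 ⇒ r1c8=7.
Step 28. [r5c1∈{9}] r5c1 is down to just 9. So r5c1=9.
Step 29. [r6c6∈{1}] only 1 remains possible at r6c6. So r6c6=1.
Step 30. [r8c3∈{2}] nothing but 2 survives at r8c3 ⇒ r8c3=2.
Step 31. [r1c5∈{1}] only 1 remains possible at r1c5. So r1c5=1.
Step 32. [r5c8∈{3}] nothing but 3 survives at r5c8 ⇒ r5c8=3.
Step 33. [r9c4∈{9}] r9c4 is down to just 9, so r9c4=9.
Step 34. [r4c2∈{4}] r4c2 has the single candidate 4 ⇒ r4c2=4.
Step 35. [r1c1∈{4}] nothing but 4 survives at r1c1 ⇒ r1c1=4.
Step 36. [r3c7∈{2}] nothing but 2 survives at r3c7. So r3c7=2.
Step 37. [r9c1∈{6}] r9c1's peers cover all but 6, so r9c1=6.
Step 38. [r8c2∈{1}] only 1 remains possible at r8c2 ⇒ r8c2=1.
Step 39. [r4c6∈{6}] r4c6 is down to just 6. So r4c6=6.

Answer: 4 2 9 6 1 5 3 7 8 / 7 8 6 4 2 3 1 9 5 / 1 3 5 8 7 9 2 4 6 / 2 4 7 3 9 6 5 8 1 / 9 6 1 5 8 7 4 3 2 / 3 5 8 2 4 1 7 6 9 / 5 9 4 1 3 8 6 2 7 / 8 1 2 7 6 4 9 5 3 / 6 7 3 9 5 2 8 1 4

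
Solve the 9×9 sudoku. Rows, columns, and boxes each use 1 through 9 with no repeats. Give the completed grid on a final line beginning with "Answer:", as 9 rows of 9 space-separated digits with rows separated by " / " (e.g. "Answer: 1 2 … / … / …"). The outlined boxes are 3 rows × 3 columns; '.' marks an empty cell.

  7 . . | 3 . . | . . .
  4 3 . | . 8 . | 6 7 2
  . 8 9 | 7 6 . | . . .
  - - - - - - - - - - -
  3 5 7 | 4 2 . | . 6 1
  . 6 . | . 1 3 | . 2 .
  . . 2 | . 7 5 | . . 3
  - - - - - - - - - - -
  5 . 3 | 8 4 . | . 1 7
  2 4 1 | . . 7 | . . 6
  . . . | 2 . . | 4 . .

Step 1. [r5c4∈{9}] nothing but 9 survives at r5c4 ⇒ r5c4=9.
Step 2. [r4c7∈{8,9}] across row 4, 9 lands solely at r4c7 ⇒ r4c7=9.
Step 3. [r6c7∈{8}] nothing but 8 survives at r6c7, so r6c7=8.
Step 4. [r8c8∈{3,5,8,9}] across row 8, 8 lands solely at r8c8, so r8c8=8.
Step 5. [r8c5∈{3,5,9}] across row 8, 9 lands solely at r8c5, so r8c5=9.
Step 6. [r1c5∈{5}] r1c5 has the single candidate 5. So r1c5=5.
Step 7. [r9c6∈{1,6}] 1 has one home in row 9: r9c6, so r9c6=1.
Step 8. [r9c1∈{6,8,9}] 6 has one home in col 1: r9c1, so r9c1=6.
Step 9. [r3c1∈{1}] nothing but 1 survives at r3c1, so r3c1=1.
Step 10. [r8c7∈{3,5}] in row 8, 3 fits only at r8c7. So r8c7=3.
Step 11. [r3c7∈{5}] r3c7's peers cover all but 5, so r3c7=5.
Step 12. [r3c9∈{4}] r3c9's peers cover all but 4 ⇒ r3c9=4.
Step 13. [r1c8∈{9}] r1c8's peers cover all but 9. So r1c8=9.
Step 14. [r7c2∈{9}] r7c2 has the single candidate 9. So r7c2=9.
Step 15. [r3c6∈{2}] only 2 remains possible at r3c6 ⇒ r3c6=2.
Step 16. [r9c8∈{5}] nothing but 5 survives at r9c8. So r9c8=5.
Step 17. [r9c3∈{8}] r9c3 is down to just 8, so r9c3=8.
Step 18. [r2c3∈{5}] nothing but 5 survives at r2c3, so r2c3=5.
Step 19. [r7c6∈{6}] nothing but 6 survives at r7c6 ⇒ r7c6=6.
Step 20. [r1c9∈{8}] r1c9 is down to just 8, so r1c9=8.
Step 21. [r4c6∈{8}] r4c6 has the single candidate 8, so r4c6=8.
Step 22. [r9c5∈{3}] r9c5 has the single candidate 3 ⇒ r9c5=3.
Step 23. [r6c2∈{1}] only 1 remains possible at r6c2. So r6c2=1.
Step 24. [r2c6∈{9}] nothing but 9 survives at r2c6. So r2c6=9.
Step 25. [r1c3∈{6}] r1c3 is down to just 6. So r1c3=6.
Step 26. [r6c1∈{9}] only 9 remains possible at r6c1 ⇒ r6c1=9.
Step 27. [r1c7∈{1}] r1c7's peers cover all but 1 ⇒ r1c7=1.
Step 28. [r9c2∈{7}] r9c2's peers cover all but 7 ⇒ r9c2=7.
Step 29. [r5c7∈{7}] r5c7 has the single candidate 7 ⇒ r5c7=7.
Step 30. [r3c8∈{3}] only 3 remains possible at r3c8, so r3c8=3.
Step 31. [r5c9∈{5}] r5c9 has the single candidate 5, so r5c9=5.
Step 32. [r6c8∈{4}] r6c8 is down to just 4. So r6c8=4.
Step 33. [r1c2∈{2}] r1c2 has the single candidate 2 ⇒ r1c2=2.
Step 34. [r9c9∈{9}] r9c9 is down to just 9 ⇒ r9c9=9.
Step 35. [r2c4∈{1}] r2c4 has the single candidate 1. So r2c4=1.
Step 36. [r6c4∈{6}] r6c4's peers cover all but 6. So r6c4=6.
Step 37. [r1c6∈{4}] only 4 remains possible at r1c6, so r1c6=4.
Step 38. [r5c3∈{4}] nothing but 4 survives at r5c3, so r5c3=4.
Step 39. [r5c1∈{8}] r5c1's peers cover all but 8, so r5c1=8.
Step 40. [r7c7∈{2}] r7c7's peers cover all but 2, so r7c7=2.
Step 41. [r8c4∈{5}] nothing but 5 survives at r8c4. So r8c4=5.

Answer: 7 2 6 3 5 4 1 9 8 / 4 3 5 1 8 9 6 7 2 / 1 8 9 7 6 2 5 3 4 / 3 5 7 4 2 8 9 6 1 / 8 6 4 9 1 3 7 2 5 / 9 1 2 6 7 5 8 4 3 / 5 9 3 8 4 6 2 1 7 / 2 4 1 5 9 7 3 8 6 / 6 7 8 2 3 1 4 5 9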